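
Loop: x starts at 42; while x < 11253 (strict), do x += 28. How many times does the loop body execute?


Step 1: x goes from 42 toward 11253 by 28; the body runs while x<11253, so iterations = ceil((bound-start)/step)
Step 2: Distance=11211
Step 3: ceil(11211/28)=401

401


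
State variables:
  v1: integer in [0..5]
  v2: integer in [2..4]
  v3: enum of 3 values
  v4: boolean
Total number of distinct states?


State space = product of domain sizes of all variables.
Domain sizes:
  v1 (integer in [0..5]): 6
  v2 (integer in [2..4]): 3
  v3 (enum of 3 values): 3
  v4 (boolean): 2
Product = 6 * 3 * 3 * 2 = 108

108


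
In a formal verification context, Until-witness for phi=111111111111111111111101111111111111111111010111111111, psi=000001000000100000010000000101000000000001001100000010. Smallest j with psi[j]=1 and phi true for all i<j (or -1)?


(phi U psi) at 0: need smallest j with psi[j]=1 and phi[i]=1 for all i in [0,j).
Scan from step 0:
  step 0: phi=1, psi=0 -> continue
  step 1: phi=1, psi=0 -> continue
  step 2: phi=1, psi=0 -> continue
  step 3: phi=1, psi=0 -> continue
  step 5: psi=1 and phi held for [0,5) -> witness found
Witness step = 5

5


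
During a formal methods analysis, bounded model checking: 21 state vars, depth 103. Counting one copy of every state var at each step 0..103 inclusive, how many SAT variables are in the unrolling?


BMC unrolls to depth k, creating one copy of each state var for steps 0..k.
Step count = 103 + 1 = 104 (steps 0 through 103)
Vars per step = 21
Total = 21 * 104 = 2184

2184


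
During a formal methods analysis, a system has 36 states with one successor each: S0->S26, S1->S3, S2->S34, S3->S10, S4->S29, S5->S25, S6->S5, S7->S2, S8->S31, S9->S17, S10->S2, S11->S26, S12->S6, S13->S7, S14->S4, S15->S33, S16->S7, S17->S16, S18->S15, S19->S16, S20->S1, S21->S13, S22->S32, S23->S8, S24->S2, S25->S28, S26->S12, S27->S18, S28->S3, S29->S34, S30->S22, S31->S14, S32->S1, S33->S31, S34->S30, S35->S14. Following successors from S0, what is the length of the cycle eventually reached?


Trace from S0 until a state repeats:
  S0 -> S26 -> S12 -> S6 -> S5 -> S25 -> S28 -> S3 -> S10 -> S2 -> S34 -> S30 -> S22 -> S32 -> S1 -> S3
S3 first seen at step 7, revisited at step 15.
Cycle length = 15 - 7 = 8

8


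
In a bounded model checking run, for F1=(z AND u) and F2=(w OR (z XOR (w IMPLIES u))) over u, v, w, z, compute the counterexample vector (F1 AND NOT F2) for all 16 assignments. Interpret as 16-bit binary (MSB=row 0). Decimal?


F1 = (z AND u)
F2 = (w OR (z XOR (w IMPLIES u)))
Counterexample to F1=>F2 is where F1=1 and F2=0.
Evaluate each row (bits = u,v,w,z, MSB first):
  row 0 [0000]: F1=0 F2=1 -> F1&~F2 -> 0
  row 1 [0001]: F1=0 F2=0 -> F1&~F2 -> 0
  row 2 [0010]: F1=0 F2=1 -> F1&~F2 -> 0
  row 3 [0011]: F1=0 F2=1 -> F1&~F2 -> 0
  row 4 [0100]: F1=0 F2=1 -> F1&~F2 -> 0
  row 5 [0101]: F1=0 F2=0 -> F1&~F2 -> 0
  row 6 [0110]: F1=0 F2=1 -> F1&~F2 -> 0
  row 7 [0111]: F1=0 F2=1 -> F1&~F2 -> 0
  row 8 [1000]: F1=0 F2=1 -> F1&~F2 -> 0
  row 9 [1001]: F1=1 F2=0 -> F1&~F2 -> 1
  row 10 [1010]: F1=0 F2=1 -> F1&~F2 -> 0
  row 11 [1011]: F1=1 F2=1 -> F1&~F2 -> 0
  row 12 [1100]: F1=0 F2=1 -> F1&~F2 -> 0
  row 13 [1101]: F1=1 F2=0 -> F1&~F2 -> 1
  row 14 [1110]: F1=0 F2=1 -> F1&~F2 -> 0
  row 15 [1111]: F1=1 F2=1 -> F1&~F2 -> 0
Full result column, 4 rows per line (u,v fixed per line; w,z runs 00..11 left to right):
  rows 0-3 [u,v=00]: 0000  = hex 0
  rows 4-7 [u,v=01]: 0000  = hex 0
  rows 8-11 [u,v=10]: 0100  = hex 4
  rows 12-15 [u,v=11]: 0100  = hex 4
Counterexample vector (row 0 .. row 15) = 0000000001000100
Output column grouped in 4s = 0000 0000 0100 0100 = 0x0044
Convert to decimal digit by digit (value = value*16 + digit):
  0 -> 0
  0*16 + 0 = 0
  0*16 + 4 = 4
  4*16 + 4 = 68
Decimal = 68

68


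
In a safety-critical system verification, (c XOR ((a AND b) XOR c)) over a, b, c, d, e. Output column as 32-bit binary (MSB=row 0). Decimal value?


Formula: (c XOR ((a AND b) XOR c)) over a, b, c, d, e (32 rows)
Evaluate each row (bits = a,b,c,d,e, MSB first):
  row 0 [00000]: (0 XOR ((0 AND 0) XOR 0)) -> 0
  row 1 [00001]: (0 XOR ((0 AND 0) XOR 0)) -> 0
  row 2 [00010]: (0 XOR ((0 AND 0) XOR 0)) -> 0
  row 3 [00011]: (0 XOR ((0 AND 0) XOR 0)) -> 0
  row 4 [00100]: (1 XOR ((0 AND 0) XOR 1)) -> 0
  row 5 [00101]: (1 XOR ((0 AND 0) XOR 1)) -> 0
  row 6 [00110]: (1 XOR ((0 AND 0) XOR 1)) -> 0
  row 7 [00111]: (1 XOR ((0 AND 0) XOR 1)) -> 0
  row 8 [01000]: (0 XOR ((0 AND 1) XOR 0)) -> 0
  row 9 [01001]: (0 XOR ((0 AND 1) XOR 0)) -> 0
  row 10 [01010]: (0 XOR ((0 AND 1) XOR 0)) -> 0
  row 11 [01011]: (0 XOR ((0 AND 1) XOR 0)) -> 0
  row 12 [01100]: (1 XOR ((0 AND 1) XOR 1)) -> 0
  row 13 [01101]: (1 XOR ((0 AND 1) XOR 1)) -> 0
  row 14 [01110]: (1 XOR ((0 AND 1) XOR 1)) -> 0
  row 15 [01111]: (1 XOR ((0 AND 1) XOR 1)) -> 0
  row 16 [10000]: (0 XOR ((1 AND 0) XOR 0)) -> 0
  row 17 [10001]: (0 XOR ((1 AND 0) XOR 0)) -> 0
  row 18 [10010]: (0 XOR ((1 AND 0) XOR 0)) -> 0
  row 19 [10011]: (0 XOR ((1 AND 0) XOR 0)) -> 0
  row 20 [10100]: (1 XOR ((1 AND 0) XOR 1)) -> 0
  row 21 [10101]: (1 XOR ((1 AND 0) XOR 1)) -> 0
  row 22 [10110]: (1 XOR ((1 AND 0) XOR 1)) -> 0
  row 23 [10111]: (1 XOR ((1 AND 0) XOR 1)) -> 0
  row 24 [11000]: (0 XOR ((1 AND 1) XOR 0)) -> 1
  row 25 [11001]: (0 XOR ((1 AND 1) XOR 0)) -> 1
  row 26 [11010]: (0 XOR ((1 AND 1) XOR 0)) -> 1
  row 27 [11011]: (0 XOR ((1 AND 1) XOR 0)) -> 1
  row 28 [11100]: (1 XOR ((1 AND 1) XOR 1)) -> 1
  row 29 [11101]: (1 XOR ((1 AND 1) XOR 1)) -> 1
  row 30 [11110]: (1 XOR ((1 AND 1) XOR 1)) -> 1
  row 31 [11111]: (1 XOR ((1 AND 1) XOR 1)) -> 1
Full result column, 4 rows per line (a,b,c fixed per line; d,e runs 00..11 left to right):
  rows 0-3 [a,b,c=000]: 0000  = hex 0
  rows 4-7 [a,b,c=001]: 0000  = hex 0
  rows 8-11 [a,b,c=010]: 0000  = hex 0
  rows 12-15 [a,b,c=011]: 0000  = hex 0
  rows 16-19 [a,b,c=100]: 0000  = hex 0
  rows 20-23 [a,b,c=101]: 0000  = hex 0
  rows 24-27 [a,b,c=110]: 1111  = hex F
  rows 28-31 [a,b,c=111]: 1111  = hex F
Output column (row 0 .. row 31) = 00000000000000000000000011111111
Output column grouped in 4s = 0000 0000 0000 0000 0000 0000 1111 1111 = 0x000000FF
Convert to decimal digit by digit (value = value*16 + digit):
  0 -> 0
  0*16 + 0 = 0
  0*16 + 0 = 0
  0*16 + 0 = 0
  0*16 + 0 = 0
  0*16 + 0 = 0
  0*16 + 15 (F) = 15
  15*16 + 15 (F) = 255
Decimal = 255

255


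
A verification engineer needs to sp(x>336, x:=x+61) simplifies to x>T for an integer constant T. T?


Formula: sp(P, x:=E) = exists old_x. (x = E[old_x/x]) AND P[old_x/x] (old_x is the value of x before the assignment; eliminate old_x by solving x = E[old_x/x] for old_x)
Step 1: Precondition P: x>336, i.e. old_x > 336
Step 2: Assignment gives x = old_x + 61, so old_x = x - 61
Step 3: Substitute into P: x - 61 > 336
Step 4: Simplify: x > 336+61 = 397

397


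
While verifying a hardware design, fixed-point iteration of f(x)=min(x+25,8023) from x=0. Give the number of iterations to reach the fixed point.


Step 1: x=0, cap=8023, increment=25
Step 2: x grows by 25 each step until capped at 8023; fixed point is x=8023
Step 3: iterations = ceil(8023/25) = 321

321


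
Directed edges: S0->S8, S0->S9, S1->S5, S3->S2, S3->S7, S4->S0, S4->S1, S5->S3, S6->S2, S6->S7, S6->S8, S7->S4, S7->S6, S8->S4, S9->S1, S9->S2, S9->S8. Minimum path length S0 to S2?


BFS layer-by-layer from S0:
  dist 0: {S0}
  dist 1: {S8, S9}
  dist 2: {S1, S2, S4}
  -> S2 reached at distance 2
Shortest path length = 2

2


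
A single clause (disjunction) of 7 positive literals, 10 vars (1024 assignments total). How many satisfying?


Step 1: Total=2^10=1024
Step 2: Unsat when all 7 false: 2^3=8
Step 3: Sat=1024-8=1016

1016


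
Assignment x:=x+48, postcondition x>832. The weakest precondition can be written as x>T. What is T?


Formula: wp(x:=E, P) = P[E/x] (substitute E for x in postcondition)
Step 1: Postcondition: x>832
Step 2: Substitute x+48 for x: x+48>832
Step 3: Solve for x: x > 832-48 = 784

784


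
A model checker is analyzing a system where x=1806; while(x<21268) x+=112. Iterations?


Step 1: x goes from 1806 toward 21268 by 112; the body runs while x<21268, so iterations = ceil((bound-start)/step)
Step 2: Distance=19462
Step 3: ceil(19462/112)=174

174


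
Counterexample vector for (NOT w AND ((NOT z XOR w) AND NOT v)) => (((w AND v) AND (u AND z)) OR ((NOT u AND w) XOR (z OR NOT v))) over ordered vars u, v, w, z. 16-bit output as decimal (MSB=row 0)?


F1 = (NOT w AND ((NOT z XOR w) AND NOT v))
F2 = (((w AND v) AND (u AND z)) OR ((NOT u AND w) XOR (z OR NOT v)))
Counterexample to F1=>F2 is where F1=1 and F2=0.
Evaluate each row (bits = u,v,w,z, MSB first):
  row 0 [0000]: F1=1 F2=1 -> F1&~F2 -> 0
  row 1 [0001]: F1=0 F2=1 -> F1&~F2 -> 0
  row 2 [0010]: F1=0 F2=0 -> F1&~F2 -> 0
  row 3 [0011]: F1=0 F2=0 -> F1&~F2 -> 0
  row 4 [0100]: F1=0 F2=0 -> F1&~F2 -> 0
  row 5 [0101]: F1=0 F2=1 -> F1&~F2 -> 0
  row 6 [0110]: F1=0 F2=1 -> F1&~F2 -> 0
  row 7 [0111]: F1=0 F2=0 -> F1&~F2 -> 0
  row 8 [1000]: F1=1 F2=1 -> F1&~F2 -> 0
  row 9 [1001]: F1=0 F2=1 -> F1&~F2 -> 0
  row 10 [1010]: F1=0 F2=1 -> F1&~F2 -> 0
  row 11 [1011]: F1=0 F2=1 -> F1&~F2 -> 0
  row 12 [1100]: F1=0 F2=0 -> F1&~F2 -> 0
  row 13 [1101]: F1=0 F2=1 -> F1&~F2 -> 0
  row 14 [1110]: F1=0 F2=0 -> F1&~F2 -> 0
  row 15 [1111]: F1=0 F2=1 -> F1&~F2 -> 0
Full result column, 4 rows per line (u,v fixed per line; w,z runs 00..11 left to right):
  rows 0-3 [u,v=00]: 0000  = hex 0
  rows 4-7 [u,v=01]: 0000  = hex 0
  rows 8-11 [u,v=10]: 0000  = hex 0
  rows 12-15 [u,v=11]: 0000  = hex 0
Counterexample vector (row 0 .. row 15) = 0000000000000000
Output column grouped in 4s = 0000 0000 0000 0000 = 0x0000
Convert to decimal digit by digit (value = value*16 + digit):
  0 -> 0
  0*16 + 0 = 0
  0*16 + 0 = 0
  0*16 + 0 = 0
Decimal = 0

0


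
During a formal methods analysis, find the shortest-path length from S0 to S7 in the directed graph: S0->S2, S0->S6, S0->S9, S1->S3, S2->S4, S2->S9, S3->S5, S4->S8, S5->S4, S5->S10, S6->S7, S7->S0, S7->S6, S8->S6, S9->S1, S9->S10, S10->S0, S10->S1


BFS layer-by-layer from S0:
  dist 0: {S0}
  dist 1: {S2, S6, S9}
  dist 2: {S1, S4, S7, S10}
  -> S7 reached at distance 2
Shortest path length = 2

2


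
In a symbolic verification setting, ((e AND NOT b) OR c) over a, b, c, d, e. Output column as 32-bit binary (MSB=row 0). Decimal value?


Formula: ((e AND NOT b) OR c) over a, b, c, d, e (32 rows)
Evaluate each row (bits = a,b,c,d,e, MSB first):
  row 0 [00000]: ((0 AND NOT 0) OR 0) -> 0
  row 1 [00001]: ((1 AND NOT 0) OR 0) -> 1
  row 2 [00010]: ((0 AND NOT 0) OR 0) -> 0
  row 3 [00011]: ((1 AND NOT 0) OR 0) -> 1
  row 4 [00100]: ((0 AND NOT 0) OR 1) -> 1
  row 5 [00101]: ((1 AND NOT 0) OR 1) -> 1
  row 6 [00110]: ((0 AND NOT 0) OR 1) -> 1
  row 7 [00111]: ((1 AND NOT 0) OR 1) -> 1
  row 8 [01000]: ((0 AND NOT 1) OR 0) -> 0
  row 9 [01001]: ((1 AND NOT 1) OR 0) -> 0
  row 10 [01010]: ((0 AND NOT 1) OR 0) -> 0
  row 11 [01011]: ((1 AND NOT 1) OR 0) -> 0
  row 12 [01100]: ((0 AND NOT 1) OR 1) -> 1
  row 13 [01101]: ((1 AND NOT 1) OR 1) -> 1
  row 14 [01110]: ((0 AND NOT 1) OR 1) -> 1
  row 15 [01111]: ((1 AND NOT 1) OR 1) -> 1
  row 16 [10000]: ((0 AND NOT 0) OR 0) -> 0
  row 17 [10001]: ((1 AND NOT 0) OR 0) -> 1
  row 18 [10010]: ((0 AND NOT 0) OR 0) -> 0
  row 19 [10011]: ((1 AND NOT 0) OR 0) -> 1
  row 20 [10100]: ((0 AND NOT 0) OR 1) -> 1
  row 21 [10101]: ((1 AND NOT 0) OR 1) -> 1
  row 22 [10110]: ((0 AND NOT 0) OR 1) -> 1
  row 23 [10111]: ((1 AND NOT 0) OR 1) -> 1
  row 24 [11000]: ((0 AND NOT 1) OR 0) -> 0
  row 25 [11001]: ((1 AND NOT 1) OR 0) -> 0
  row 26 [11010]: ((0 AND NOT 1) OR 0) -> 0
  row 27 [11011]: ((1 AND NOT 1) OR 0) -> 0
  row 28 [11100]: ((0 AND NOT 1) OR 1) -> 1
  row 29 [11101]: ((1 AND NOT 1) OR 1) -> 1
  row 30 [11110]: ((0 AND NOT 1) OR 1) -> 1
  row 31 [11111]: ((1 AND NOT 1) OR 1) -> 1
Full result column, 4 rows per line (a,b,c fixed per line; d,e runs 00..11 left to right):
  rows 0-3 [a,b,c=000]: 0101  = hex 5
  rows 4-7 [a,b,c=001]: 1111  = hex F
  rows 8-11 [a,b,c=010]: 0000  = hex 0
  rows 12-15 [a,b,c=011]: 1111  = hex F
  rows 16-19 [a,b,c=100]: 0101  = hex 5
  rows 20-23 [a,b,c=101]: 1111  = hex F
  rows 24-27 [a,b,c=110]: 0000  = hex 0
  rows 28-31 [a,b,c=111]: 1111  = hex F
Output column (row 0 .. row 31) = 01011111000011110101111100001111
Output column grouped in 4s = 0101 1111 0000 1111 0101 1111 0000 1111 = 0x5F0F5F0F
Convert to decimal digit by digit (value = value*16 + digit):
  5 -> 5
  5*16 + 15 (F) = 95
  95*16 + 0 = 1520
  1520*16 + 15 (F) = 24335
  24335*16 + 5 = 389365
  389365*16 + 15 (F) = 6229855
  6229855*16 + 0 = 99677680
  99677680*16 + 15 (F) = 1594842895
Decimal = 1594842895

1594842895


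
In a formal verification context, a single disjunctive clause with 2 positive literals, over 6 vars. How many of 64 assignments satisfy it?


Step 1: Total=2^6=64
Step 2: Unsat when all 2 false: 2^4=16
Step 3: Sat=64-16=48

48


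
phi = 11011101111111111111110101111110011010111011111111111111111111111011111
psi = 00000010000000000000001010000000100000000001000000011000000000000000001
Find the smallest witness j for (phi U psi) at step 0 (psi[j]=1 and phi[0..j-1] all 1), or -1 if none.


(phi U psi) at 0: need smallest j with psi[j]=1 and phi[i]=1 for all i in [0,j).
Scan from step 0:
  step 0: phi=1, psi=0 -> continue
  step 1: phi=1, psi=0 -> continue
  step 2: phi=0 -> phi-prefix broken from here
  step 6: psi=1 but phi already failed -> not a witness
  step 22: psi=1 but phi already failed -> not a witness
  step 24: psi=1 but phi already failed -> not a witness
  step 32: psi=1 but phi already failed -> not a witness
  step 43: psi=1 but phi already failed -> not a witness
  step 51: psi=1 but phi already failed -> not a witness
  step 52: psi=1 but phi already failed -> not a witness
  step 70: psi=1 but phi already failed -> not a witness
  end of trace: no witness -> -1
Witness step = -1

-1


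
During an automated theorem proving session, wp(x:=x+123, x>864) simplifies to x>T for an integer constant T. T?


Formula: wp(x:=E, P) = P[E/x] (substitute E for x in postcondition)
Step 1: Postcondition: x>864
Step 2: Substitute x+123 for x: x+123>864
Step 3: Solve for x: x > 864-123 = 741

741


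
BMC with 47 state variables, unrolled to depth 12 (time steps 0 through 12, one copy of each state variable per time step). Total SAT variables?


BMC unrolls to depth k, creating one copy of each state var for steps 0..k.
Step count = 12 + 1 = 13 (steps 0 through 12)
Vars per step = 47
Total = 47 * 13 = 611

611


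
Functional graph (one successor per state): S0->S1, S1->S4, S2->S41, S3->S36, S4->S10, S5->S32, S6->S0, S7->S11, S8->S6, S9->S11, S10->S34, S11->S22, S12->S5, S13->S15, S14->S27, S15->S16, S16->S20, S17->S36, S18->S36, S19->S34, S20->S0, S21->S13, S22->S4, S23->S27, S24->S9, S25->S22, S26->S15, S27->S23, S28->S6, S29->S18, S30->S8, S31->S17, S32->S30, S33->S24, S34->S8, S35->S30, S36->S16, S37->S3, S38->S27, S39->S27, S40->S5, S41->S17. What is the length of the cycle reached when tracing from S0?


Trace from S0 until a state repeats:
  S0 -> S1 -> S4 -> S10 -> S34 -> S8 -> S6 -> S0
S0 first seen at step 0, revisited at step 7.
Cycle length = 7 - 0 = 7

7


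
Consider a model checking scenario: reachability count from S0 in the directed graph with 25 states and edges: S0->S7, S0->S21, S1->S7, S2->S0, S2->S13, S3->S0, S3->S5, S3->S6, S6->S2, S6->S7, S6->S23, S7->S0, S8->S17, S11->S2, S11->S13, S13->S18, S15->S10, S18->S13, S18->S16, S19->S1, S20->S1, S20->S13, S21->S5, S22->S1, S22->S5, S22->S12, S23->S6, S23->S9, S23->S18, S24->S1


BFS from S0:
  layer 0: {S0}
  layer 1: {S7, S21}
  layer 2: {S5}
Reachable set: {S0, S5, S7, S21}
Count = 4

4


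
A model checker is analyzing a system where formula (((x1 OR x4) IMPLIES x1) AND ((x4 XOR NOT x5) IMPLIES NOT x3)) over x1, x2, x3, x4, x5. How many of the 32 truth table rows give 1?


Formula: (((x1 OR x4) IMPLIES x1) AND ((x4 XOR NOT x5) IMPLIES NOT x3)) over 5 vars (32 rows)
Evaluate each row (x1, x2, x3, x4, x5 as bits, MSB first):
  row 0 [00000]: (((0 OR 0) IMPLIES 0) AND ((0 XOR NOT 0) IMPLIES NOT 0)) -> 1
  row 1 [00001]: (((0 OR 0) IMPLIES 0) AND ((0 XOR NOT 1) IMPLIES NOT 0)) -> 1
  row 2 [00010]: (((0 OR 1) IMPLIES 0) AND ((1 XOR NOT 0) IMPLIES NOT 0)) -> 0
  row 3 [00011]: (((0 OR 1) IMPLIES 0) AND ((1 XOR NOT 1) IMPLIES NOT 0)) -> 0
  row 4 [00100]: (((0 OR 0) IMPLIES 0) AND ((0 XOR NOT 0) IMPLIES NOT 1)) -> 0
  row 5 [00101]: (((0 OR 0) IMPLIES 0) AND ((0 XOR NOT 1) IMPLIES NOT 1)) -> 1
  row 6 [00110]: (((0 OR 1) IMPLIES 0) AND ((1 XOR NOT 0) IMPLIES NOT 1)) -> 0
  row 7 [00111]: (((0 OR 1) IMPLIES 0) AND ((1 XOR NOT 1) IMPLIES NOT 1)) -> 0
  row 8 [01000]: (((0 OR 0) IMPLIES 0) AND ((0 XOR NOT 0) IMPLIES NOT 0)) -> 1
  row 9 [01001]: (((0 OR 0) IMPLIES 0) AND ((0 XOR NOT 1) IMPLIES NOT 0)) -> 1
  row 10 [01010]: (((0 OR 1) IMPLIES 0) AND ((1 XOR NOT 0) IMPLIES NOT 0)) -> 0
  row 11 [01011]: (((0 OR 1) IMPLIES 0) AND ((1 XOR NOT 1) IMPLIES NOT 0)) -> 0
  row 12 [01100]: (((0 OR 0) IMPLIES 0) AND ((0 XOR NOT 0) IMPLIES NOT 1)) -> 0
  row 13 [01101]: (((0 OR 0) IMPLIES 0) AND ((0 XOR NOT 1) IMPLIES NOT 1)) -> 1
  row 14 [01110]: (((0 OR 1) IMPLIES 0) AND ((1 XOR NOT 0) IMPLIES NOT 1)) -> 0
  row 15 [01111]: (((0 OR 1) IMPLIES 0) AND ((1 XOR NOT 1) IMPLIES NOT 1)) -> 0
  row 16 [10000]: (((1 OR 0) IMPLIES 1) AND ((0 XOR NOT 0) IMPLIES NOT 0)) -> 1
  row 17 [10001]: (((1 OR 0) IMPLIES 1) AND ((0 XOR NOT 1) IMPLIES NOT 0)) -> 1
  row 18 [10010]: (((1 OR 1) IMPLIES 1) AND ((1 XOR NOT 0) IMPLIES NOT 0)) -> 1
  row 19 [10011]: (((1 OR 1) IMPLIES 1) AND ((1 XOR NOT 1) IMPLIES NOT 0)) -> 1
  row 20 [10100]: (((1 OR 0) IMPLIES 1) AND ((0 XOR NOT 0) IMPLIES NOT 1)) -> 0
  row 21 [10101]: (((1 OR 0) IMPLIES 1) AND ((0 XOR NOT 1) IMPLIES NOT 1)) -> 1
  row 22 [10110]: (((1 OR 1) IMPLIES 1) AND ((1 XOR NOT 0) IMPLIES NOT 1)) -> 1
  row 23 [10111]: (((1 OR 1) IMPLIES 1) AND ((1 XOR NOT 1) IMPLIES NOT 1)) -> 0
  row 24 [11000]: (((1 OR 0) IMPLIES 1) AND ((0 XOR NOT 0) IMPLIES NOT 0)) -> 1
  row 25 [11001]: (((1 OR 0) IMPLIES 1) AND ((0 XOR NOT 1) IMPLIES NOT 0)) -> 1
  row 26 [11010]: (((1 OR 1) IMPLIES 1) AND ((1 XOR NOT 0) IMPLIES NOT 0)) -> 1
  row 27 [11011]: (((1 OR 1) IMPLIES 1) AND ((1 XOR NOT 1) IMPLIES NOT 0)) -> 1
  row 28 [11100]: (((1 OR 0) IMPLIES 1) AND ((0 XOR NOT 0) IMPLIES NOT 1)) -> 0
  row 29 [11101]: (((1 OR 0) IMPLIES 1) AND ((0 XOR NOT 1) IMPLIES NOT 1)) -> 1
  row 30 [11110]: (((1 OR 1) IMPLIES 1) AND ((1 XOR NOT 0) IMPLIES NOT 1)) -> 1
  row 31 [11111]: (((1 OR 1) IMPLIES 1) AND ((1 XOR NOT 1) IMPLIES NOT 1)) -> 0
Full result column, 8 rows per line (x1,x2 fixed per line; x3,x4,x5 runs 000..111 left to right):
  rows 0-7 [x1,x2=00]: 11000100  (ones: 3)
  rows 8-15 [x1,x2=01]: 11000100  (ones: 3)
  rows 16-23 [x1,x2=10]: 11110110  (ones: 6)
  rows 24-31 [x1,x2=11]: 11110110  (ones: 6)
Count of 1-rows = 3+3+6+6 = 18

18


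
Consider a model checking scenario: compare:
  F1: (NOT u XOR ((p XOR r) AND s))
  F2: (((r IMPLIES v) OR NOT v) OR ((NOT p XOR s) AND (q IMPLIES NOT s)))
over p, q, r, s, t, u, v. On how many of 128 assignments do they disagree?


F1 = (NOT u XOR ((p XOR r) AND s))
F2 = (((r IMPLIES v) OR NOT v) OR ((NOT p XOR s) AND (q IMPLIES NOT s)))
Evaluate both on each of 128 rows (bits = p,q,r,s,t,u,v):
  row 0 [0000000]: F1=1 F2=1 -> 0
  row 1 [0000001]: F1=1 F2=1 -> 0
  row 2 [0000010]: F1=0 F2=1 (differ) -> 1
  row 3 [0000011]: F1=0 F2=1 (differ) -> 1
  row 4 [0000100]: F1=1 F2=1 -> 0
  (every remaining row is evaluated the same way; all 128 results are listed next)
Full result column, 8 rows per line (p,q,r,s fixed per line; t,u,v runs 000..111 left to right):
  rows 0-7 [p,q,r,s=0000]: 00110011  (ones: 4)
  rows 8-15 [p,q,r,s=0001]: 00110011  (ones: 4)
  rows 16-23 [p,q,r,s=0010]: 00110011  (ones: 4)
  rows 24-31 [p,q,r,s=0011]: 11001100  (ones: 4)
  rows 32-39 [p,q,r,s=0100]: 00110011  (ones: 4)
  rows 40-47 [p,q,r,s=0101]: 00110011  (ones: 4)
  rows 48-55 [p,q,r,s=0110]: 00110011  (ones: 4)
  rows 56-63 [p,q,r,s=0111]: 11001100  (ones: 4)
  rows 64-71 [p,q,r,s=1000]: 00110011  (ones: 4)
  rows 72-79 [p,q,r,s=1001]: 11001100  (ones: 4)
  rows 80-87 [p,q,r,s=1010]: 00110011  (ones: 4)
  rows 88-95 [p,q,r,s=1011]: 00110011  (ones: 4)
  rows 96-103 [p,q,r,s=1100]: 00110011  (ones: 4)
  rows 104-111 [p,q,r,s=1101]: 11001100  (ones: 4)
  rows 112-119 [p,q,r,s=1110]: 00110011  (ones: 4)
  rows 120-127 [p,q,r,s=1111]: 00110011  (ones: 4)
Disagreements = 4+4+4+4+4+4+4+4+4+4+4+4+4+4+4+4 = 64

64


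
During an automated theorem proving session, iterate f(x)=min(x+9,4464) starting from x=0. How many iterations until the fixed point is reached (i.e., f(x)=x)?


Step 1: x=0, cap=4464, increment=9
Step 2: x grows by 9 each step until capped at 4464; fixed point is x=4464
Step 3: iterations = ceil(4464/9) = 496

496


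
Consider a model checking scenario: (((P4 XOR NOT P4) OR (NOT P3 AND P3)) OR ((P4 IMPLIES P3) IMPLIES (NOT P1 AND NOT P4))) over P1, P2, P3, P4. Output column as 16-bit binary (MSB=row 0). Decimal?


Formula: (((P4 XOR NOT P4) OR (NOT P3 AND P3)) OR ((P4 IMPLIES P3) IMPLIES (NOT P1 AND NOT P4))) over P1, P2, P3, P4 (16 rows)
Evaluate each row (bits = P1,P2,P3,P4, MSB first):
  row 0 [0000]: (((0 XOR NOT 0) OR (NOT 0 AND 0)) OR ((0 IMPLIES 0) IMPLIES (NOT 0 AND NOT 0))) -> 1
  row 1 [0001]: (((1 XOR NOT 1) OR (NOT 0 AND 0)) OR ((1 IMPLIES 0) IMPLIES (NOT 0 AND NOT 1))) -> 1
  row 2 [0010]: (((0 XOR NOT 0) OR (NOT 1 AND 1)) OR ((0 IMPLIES 1) IMPLIES (NOT 0 AND NOT 0))) -> 1
  row 3 [0011]: (((1 XOR NOT 1) OR (NOT 1 AND 1)) OR ((1 IMPLIES 1) IMPLIES (NOT 0 AND NOT 1))) -> 1
  row 4 [0100]: (((0 XOR NOT 0) OR (NOT 0 AND 0)) OR ((0 IMPLIES 0) IMPLIES (NOT 0 AND NOT 0))) -> 1
  row 5 [0101]: (((1 XOR NOT 1) OR (NOT 0 AND 0)) OR ((1 IMPLIES 0) IMPLIES (NOT 0 AND NOT 1))) -> 1
  row 6 [0110]: (((0 XOR NOT 0) OR (NOT 1 AND 1)) OR ((0 IMPLIES 1) IMPLIES (NOT 0 AND NOT 0))) -> 1
  row 7 [0111]: (((1 XOR NOT 1) OR (NOT 1 AND 1)) OR ((1 IMPLIES 1) IMPLIES (NOT 0 AND NOT 1))) -> 1
  row 8 [1000]: (((0 XOR NOT 0) OR (NOT 0 AND 0)) OR ((0 IMPLIES 0) IMPLIES (NOT 1 AND NOT 0))) -> 1
  row 9 [1001]: (((1 XOR NOT 1) OR (NOT 0 AND 0)) OR ((1 IMPLIES 0) IMPLIES (NOT 1 AND NOT 1))) -> 1
  row 10 [1010]: (((0 XOR NOT 0) OR (NOT 1 AND 1)) OR ((0 IMPLIES 1) IMPLIES (NOT 1 AND NOT 0))) -> 1
  row 11 [1011]: (((1 XOR NOT 1) OR (NOT 1 AND 1)) OR ((1 IMPLIES 1) IMPLIES (NOT 1 AND NOT 1))) -> 1
  row 12 [1100]: (((0 XOR NOT 0) OR (NOT 0 AND 0)) OR ((0 IMPLIES 0) IMPLIES (NOT 1 AND NOT 0))) -> 1
  row 13 [1101]: (((1 XOR NOT 1) OR (NOT 0 AND 0)) OR ((1 IMPLIES 0) IMPLIES (NOT 1 AND NOT 1))) -> 1
  row 14 [1110]: (((0 XOR NOT 0) OR (NOT 1 AND 1)) OR ((0 IMPLIES 1) IMPLIES (NOT 1 AND NOT 0))) -> 1
  row 15 [1111]: (((1 XOR NOT 1) OR (NOT 1 AND 1)) OR ((1 IMPLIES 1) IMPLIES (NOT 1 AND NOT 1))) -> 1
Full result column, 4 rows per line (P1,P2 fixed per line; P3,P4 runs 00..11 left to right):
  rows 0-3 [P1,P2=00]: 1111  = hex F
  rows 4-7 [P1,P2=01]: 1111  = hex F
  rows 8-11 [P1,P2=10]: 1111  = hex F
  rows 12-15 [P1,P2=11]: 1111  = hex F
Output column (row 0 .. row 15) = 1111111111111111
Output column grouped in 4s = 1111 1111 1111 1111 = 0xFFFF
Convert to decimal digit by digit (value = value*16 + digit):
  F -> 15
  15*16 + 15 (F) = 255
  255*16 + 15 (F) = 4095
  4095*16 + 15 (F) = 65535
Decimal = 65535

65535


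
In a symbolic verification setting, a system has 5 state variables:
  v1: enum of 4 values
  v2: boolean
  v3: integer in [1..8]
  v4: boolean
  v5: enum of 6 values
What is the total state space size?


State space = product of domain sizes of all variables.
Domain sizes:
  v1 (enum of 4 values): 4
  v2 (boolean): 2
  v3 (integer in [1..8]): 8
  v4 (boolean): 2
  v5 (enum of 6 values): 6
Product = 4 * 2 * 8 * 2 * 6 = 768

768


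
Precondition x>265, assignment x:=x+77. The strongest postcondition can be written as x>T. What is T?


Formula: sp(P, x:=E) = exists old_x. (x = E[old_x/x]) AND P[old_x/x] (old_x is the value of x before the assignment; eliminate old_x by solving x = E[old_x/x] for old_x)
Step 1: Precondition P: x>265, i.e. old_x > 265
Step 2: Assignment gives x = old_x + 77, so old_x = x - 77
Step 3: Substitute into P: x - 77 > 265
Step 4: Simplify: x > 265+77 = 342

342


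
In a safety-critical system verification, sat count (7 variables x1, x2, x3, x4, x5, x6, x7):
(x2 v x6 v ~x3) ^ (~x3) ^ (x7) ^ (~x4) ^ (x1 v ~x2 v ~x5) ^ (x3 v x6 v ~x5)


CNF with 6 clauses over 7 vars (128 assignments).
An assignment satisfies CNF iff every clause has >=1 true literal.
Check each row (bits = x1,x2,x3,x4,x5,x6,x7; clause T/F shown):
  row 0 [0000000]: clauses=TTFTTT -> 0
  row 1 [0000001]: clauses=TTTTTT -> 1
  row 2 [0000010]: clauses=TTFTTT -> 0
  row 3 [0000011]: clauses=TTTTTT -> 1
  row 4 [0000100]: clauses=TTFTTF -> 0
  (every remaining row is evaluated the same way; all 128 results are listed next)
Full result column, 8 rows per line (x1,x2,x3,x4 fixed per line; x5,x6,x7 runs 000..111 left to right):
  rows 0-7 [x1,x2,x3,x4=0000]: 01010001  (ones: 3)
  rows 8-15 [x1,x2,x3,x4=0001]: 00000000  (ones: 0)
  rows 16-23 [x1,x2,x3,x4=0010]: 00000000  (ones: 0)
  rows 24-31 [x1,x2,x3,x4=0011]: 00000000  (ones: 0)
  rows 32-39 [x1,x2,x3,x4=0100]: 01010000  (ones: 2)
  rows 40-47 [x1,x2,x3,x4=0101]: 00000000  (ones: 0)
  rows 48-55 [x1,x2,x3,x4=0110]: 00000000  (ones: 0)
  rows 56-63 [x1,x2,x3,x4=0111]: 00000000  (ones: 0)
  rows 64-71 [x1,x2,x3,x4=1000]: 01010001  (ones: 3)
  rows 72-79 [x1,x2,x3,x4=1001]: 00000000  (ones: 0)
  rows 80-87 [x1,x2,x3,x4=1010]: 00000000  (ones: 0)
  rows 88-95 [x1,x2,x3,x4=1011]: 00000000  (ones: 0)
  rows 96-103 [x1,x2,x3,x4=1100]: 01010001  (ones: 3)
  rows 104-111 [x1,x2,x3,x4=1101]: 00000000  (ones: 0)
  rows 112-119 [x1,x2,x3,x4=1110]: 00000000  (ones: 0)
  rows 120-127 [x1,x2,x3,x4=1111]: 00000000  (ones: 0)
Satisfying assignments = 3+0+0+0+2+0+0+0+3+0+0+0+3+0+0+0 = 11

11


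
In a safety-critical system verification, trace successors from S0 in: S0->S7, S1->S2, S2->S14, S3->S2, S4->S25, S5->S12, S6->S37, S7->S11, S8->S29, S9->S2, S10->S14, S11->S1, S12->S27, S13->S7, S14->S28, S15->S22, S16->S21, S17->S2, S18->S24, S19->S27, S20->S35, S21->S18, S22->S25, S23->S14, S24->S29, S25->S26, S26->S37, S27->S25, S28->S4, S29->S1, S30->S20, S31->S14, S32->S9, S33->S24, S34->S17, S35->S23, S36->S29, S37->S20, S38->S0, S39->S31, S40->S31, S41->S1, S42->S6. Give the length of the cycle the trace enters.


Trace from S0 until a state repeats:
  S0 -> S7 -> S11 -> S1 -> S2 -> S14 -> S28 -> S4 -> S25 -> S26 -> S37 -> S20 -> S35 -> S23 -> S14
S14 first seen at step 5, revisited at step 14.
Cycle length = 14 - 5 = 9

9


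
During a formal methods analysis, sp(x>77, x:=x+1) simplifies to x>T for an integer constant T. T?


Formula: sp(P, x:=E) = exists old_x. (x = E[old_x/x]) AND P[old_x/x] (old_x is the value of x before the assignment; eliminate old_x by solving x = E[old_x/x] for old_x)
Step 1: Precondition P: x>77, i.e. old_x > 77
Step 2: Assignment gives x = old_x + 1, so old_x = x - 1
Step 3: Substitute into P: x - 1 > 77
Step 4: Simplify: x > 77+1 = 78

78


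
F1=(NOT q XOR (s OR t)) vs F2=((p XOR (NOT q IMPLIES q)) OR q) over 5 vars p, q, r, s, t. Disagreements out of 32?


F1 = (NOT q XOR (s OR t))
F2 = ((p XOR (NOT q IMPLIES q)) OR q)
Evaluate both on each of 32 rows (bits = p,q,r,s,t):
  row 0 [00000]: F1=1 F2=0 (differ) -> 1
  row 1 [00001]: F1=0 F2=0 -> 0
  row 2 [00010]: F1=0 F2=0 -> 0
  row 3 [00011]: F1=0 F2=0 -> 0
  row 4 [00100]: F1=1 F2=0 (differ) -> 1
  row 5 [00101]: F1=0 F2=0 -> 0
  row 6 [00110]: F1=0 F2=0 -> 0
  row 7 [00111]: F1=0 F2=0 -> 0
  row 8 [01000]: F1=0 F2=1 (differ) -> 1
  row 9 [01001]: F1=1 F2=1 -> 0
  row 10 [01010]: F1=1 F2=1 -> 0
  row 11 [01011]: F1=1 F2=1 -> 0
  row 12 [01100]: F1=0 F2=1 (differ) -> 1
  row 13 [01101]: F1=1 F2=1 -> 0
  row 14 [01110]: F1=1 F2=1 -> 0
  row 15 [01111]: F1=1 F2=1 -> 0
  row 16 [10000]: F1=1 F2=1 -> 0
  row 17 [10001]: F1=0 F2=1 (differ) -> 1
  row 18 [10010]: F1=0 F2=1 (differ) -> 1
  row 19 [10011]: F1=0 F2=1 (differ) -> 1
  row 20 [10100]: F1=1 F2=1 -> 0
  row 21 [10101]: F1=0 F2=1 (differ) -> 1
  row 22 [10110]: F1=0 F2=1 (differ) -> 1
  row 23 [10111]: F1=0 F2=1 (differ) -> 1
  row 24 [11000]: F1=0 F2=1 (differ) -> 1
  row 25 [11001]: F1=1 F2=1 -> 0
  row 26 [11010]: F1=1 F2=1 -> 0
  row 27 [11011]: F1=1 F2=1 -> 0
  row 28 [11100]: F1=0 F2=1 (differ) -> 1
  row 29 [11101]: F1=1 F2=1 -> 0
  row 30 [11110]: F1=1 F2=1 -> 0
  row 31 [11111]: F1=1 F2=1 -> 0
Full result column, 8 rows per line (p,q fixed per line; r,s,t runs 000..111 left to right):
  rows 0-7 [p,q=00]: 10001000  (ones: 2)
  rows 8-15 [p,q=01]: 10001000  (ones: 2)
  rows 16-23 [p,q=10]: 01110111  (ones: 6)
  rows 24-31 [p,q=11]: 10001000  (ones: 2)
Disagreements = 2+2+6+2 = 12

12


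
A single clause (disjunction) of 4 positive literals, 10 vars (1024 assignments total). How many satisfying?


Step 1: Total=2^10=1024
Step 2: Unsat when all 4 false: 2^6=64
Step 3: Sat=1024-64=960

960


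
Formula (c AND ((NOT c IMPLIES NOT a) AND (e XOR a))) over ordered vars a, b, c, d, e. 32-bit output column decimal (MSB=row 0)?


Formula: (c AND ((NOT c IMPLIES NOT a) AND (e XOR a))) over a, b, c, d, e (32 rows)
Evaluate each row (bits = a,b,c,d,e, MSB first):
  row 0 [00000]: (0 AND ((NOT 0 IMPLIES NOT 0) AND (0 XOR 0))) -> 0
  row 1 [00001]: (0 AND ((NOT 0 IMPLIES NOT 0) AND (1 XOR 0))) -> 0
  row 2 [00010]: (0 AND ((NOT 0 IMPLIES NOT 0) AND (0 XOR 0))) -> 0
  row 3 [00011]: (0 AND ((NOT 0 IMPLIES NOT 0) AND (1 XOR 0))) -> 0
  row 4 [00100]: (1 AND ((NOT 1 IMPLIES NOT 0) AND (0 XOR 0))) -> 0
  row 5 [00101]: (1 AND ((NOT 1 IMPLIES NOT 0) AND (1 XOR 0))) -> 1
  row 6 [00110]: (1 AND ((NOT 1 IMPLIES NOT 0) AND (0 XOR 0))) -> 0
  row 7 [00111]: (1 AND ((NOT 1 IMPLIES NOT 0) AND (1 XOR 0))) -> 1
  row 8 [01000]: (0 AND ((NOT 0 IMPLIES NOT 0) AND (0 XOR 0))) -> 0
  row 9 [01001]: (0 AND ((NOT 0 IMPLIES NOT 0) AND (1 XOR 0))) -> 0
  row 10 [01010]: (0 AND ((NOT 0 IMPLIES NOT 0) AND (0 XOR 0))) -> 0
  row 11 [01011]: (0 AND ((NOT 0 IMPLIES NOT 0) AND (1 XOR 0))) -> 0
  row 12 [01100]: (1 AND ((NOT 1 IMPLIES NOT 0) AND (0 XOR 0))) -> 0
  row 13 [01101]: (1 AND ((NOT 1 IMPLIES NOT 0) AND (1 XOR 0))) -> 1
  row 14 [01110]: (1 AND ((NOT 1 IMPLIES NOT 0) AND (0 XOR 0))) -> 0
  row 15 [01111]: (1 AND ((NOT 1 IMPLIES NOT 0) AND (1 XOR 0))) -> 1
  row 16 [10000]: (0 AND ((NOT 0 IMPLIES NOT 1) AND (0 XOR 1))) -> 0
  row 17 [10001]: (0 AND ((NOT 0 IMPLIES NOT 1) AND (1 XOR 1))) -> 0
  row 18 [10010]: (0 AND ((NOT 0 IMPLIES NOT 1) AND (0 XOR 1))) -> 0
  row 19 [10011]: (0 AND ((NOT 0 IMPLIES NOT 1) AND (1 XOR 1))) -> 0
  row 20 [10100]: (1 AND ((NOT 1 IMPLIES NOT 1) AND (0 XOR 1))) -> 1
  row 21 [10101]: (1 AND ((NOT 1 IMPLIES NOT 1) AND (1 XOR 1))) -> 0
  row 22 [10110]: (1 AND ((NOT 1 IMPLIES NOT 1) AND (0 XOR 1))) -> 1
  row 23 [10111]: (1 AND ((NOT 1 IMPLIES NOT 1) AND (1 XOR 1))) -> 0
  row 24 [11000]: (0 AND ((NOT 0 IMPLIES NOT 1) AND (0 XOR 1))) -> 0
  row 25 [11001]: (0 AND ((NOT 0 IMPLIES NOT 1) AND (1 XOR 1))) -> 0
  row 26 [11010]: (0 AND ((NOT 0 IMPLIES NOT 1) AND (0 XOR 1))) -> 0
  row 27 [11011]: (0 AND ((NOT 0 IMPLIES NOT 1) AND (1 XOR 1))) -> 0
  row 28 [11100]: (1 AND ((NOT 1 IMPLIES NOT 1) AND (0 XOR 1))) -> 1
  row 29 [11101]: (1 AND ((NOT 1 IMPLIES NOT 1) AND (1 XOR 1))) -> 0
  row 30 [11110]: (1 AND ((NOT 1 IMPLIES NOT 1) AND (0 XOR 1))) -> 1
  row 31 [11111]: (1 AND ((NOT 1 IMPLIES NOT 1) AND (1 XOR 1))) -> 0
Full result column, 4 rows per line (a,b,c fixed per line; d,e runs 00..11 left to right):
  rows 0-3 [a,b,c=000]: 0000  = hex 0
  rows 4-7 [a,b,c=001]: 0101  = hex 5
  rows 8-11 [a,b,c=010]: 0000  = hex 0
  rows 12-15 [a,b,c=011]: 0101  = hex 5
  rows 16-19 [a,b,c=100]: 0000  = hex 0
  rows 20-23 [a,b,c=101]: 1010  = hex A
  rows 24-27 [a,b,c=110]: 0000  = hex 0
  rows 28-31 [a,b,c=111]: 1010  = hex A
Output column (row 0 .. row 31) = 00000101000001010000101000001010
Output column grouped in 4s = 0000 0101 0000 0101 0000 1010 0000 1010 = 0x05050A0A
Convert to decimal digit by digit (value = value*16 + digit):
  0 -> 0
  0*16 + 5 = 5
  5*16 + 0 = 80
  80*16 + 5 = 1285
  1285*16 + 0 = 20560
  20560*16 + 10 (A) = 328970
  328970*16 + 0 = 5263520
  5263520*16 + 10 (A) = 84216330
Decimal = 84216330

84216330


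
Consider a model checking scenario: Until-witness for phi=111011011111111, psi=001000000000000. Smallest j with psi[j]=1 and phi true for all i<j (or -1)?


(phi U psi) at 0: need smallest j with psi[j]=1 and phi[i]=1 for all i in [0,j).
Scan from step 0:
  step 0: phi=1, psi=0 -> continue
  step 1: phi=1, psi=0 -> continue
  step 2: psi=1 and phi held for [0,2) -> witness found
Witness step = 2

2


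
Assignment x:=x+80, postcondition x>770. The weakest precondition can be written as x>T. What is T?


Formula: wp(x:=E, P) = P[E/x] (substitute E for x in postcondition)
Step 1: Postcondition: x>770
Step 2: Substitute x+80 for x: x+80>770
Step 3: Solve for x: x > 770-80 = 690

690


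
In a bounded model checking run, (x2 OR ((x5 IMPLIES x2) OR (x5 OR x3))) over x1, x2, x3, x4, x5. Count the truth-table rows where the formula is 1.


Formula: (x2 OR ((x5 IMPLIES x2) OR (x5 OR x3))) over 5 vars (32 rows)
Evaluate each row (x1, x2, x3, x4, x5 as bits, MSB first):
  row 0 [00000]: (0 OR ((0 IMPLIES 0) OR (0 OR 0))) -> 1
  row 1 [00001]: (0 OR ((1 IMPLIES 0) OR (1 OR 0))) -> 1
  row 2 [00010]: (0 OR ((0 IMPLIES 0) OR (0 OR 0))) -> 1
  row 3 [00011]: (0 OR ((1 IMPLIES 0) OR (1 OR 0))) -> 1
  row 4 [00100]: (0 OR ((0 IMPLIES 0) OR (0 OR 1))) -> 1
  row 5 [00101]: (0 OR ((1 IMPLIES 0) OR (1 OR 1))) -> 1
  row 6 [00110]: (0 OR ((0 IMPLIES 0) OR (0 OR 1))) -> 1
  row 7 [00111]: (0 OR ((1 IMPLIES 0) OR (1 OR 1))) -> 1
  row 8 [01000]: (1 OR ((0 IMPLIES 1) OR (0 OR 0))) -> 1
  row 9 [01001]: (1 OR ((1 IMPLIES 1) OR (1 OR 0))) -> 1
  row 10 [01010]: (1 OR ((0 IMPLIES 1) OR (0 OR 0))) -> 1
  row 11 [01011]: (1 OR ((1 IMPLIES 1) OR (1 OR 0))) -> 1
  row 12 [01100]: (1 OR ((0 IMPLIES 1) OR (0 OR 1))) -> 1
  row 13 [01101]: (1 OR ((1 IMPLIES 1) OR (1 OR 1))) -> 1
  row 14 [01110]: (1 OR ((0 IMPLIES 1) OR (0 OR 1))) -> 1
  row 15 [01111]: (1 OR ((1 IMPLIES 1) OR (1 OR 1))) -> 1
  row 16 [10000]: (0 OR ((0 IMPLIES 0) OR (0 OR 0))) -> 1
  row 17 [10001]: (0 OR ((1 IMPLIES 0) OR (1 OR 0))) -> 1
  row 18 [10010]: (0 OR ((0 IMPLIES 0) OR (0 OR 0))) -> 1
  row 19 [10011]: (0 OR ((1 IMPLIES 0) OR (1 OR 0))) -> 1
  row 20 [10100]: (0 OR ((0 IMPLIES 0) OR (0 OR 1))) -> 1
  row 21 [10101]: (0 OR ((1 IMPLIES 0) OR (1 OR 1))) -> 1
  row 22 [10110]: (0 OR ((0 IMPLIES 0) OR (0 OR 1))) -> 1
  row 23 [10111]: (0 OR ((1 IMPLIES 0) OR (1 OR 1))) -> 1
  row 24 [11000]: (1 OR ((0 IMPLIES 1) OR (0 OR 0))) -> 1
  row 25 [11001]: (1 OR ((1 IMPLIES 1) OR (1 OR 0))) -> 1
  row 26 [11010]: (1 OR ((0 IMPLIES 1) OR (0 OR 0))) -> 1
  row 27 [11011]: (1 OR ((1 IMPLIES 1) OR (1 OR 0))) -> 1
  row 28 [11100]: (1 OR ((0 IMPLIES 1) OR (0 OR 1))) -> 1
  row 29 [11101]: (1 OR ((1 IMPLIES 1) OR (1 OR 1))) -> 1
  row 30 [11110]: (1 OR ((0 IMPLIES 1) OR (0 OR 1))) -> 1
  row 31 [11111]: (1 OR ((1 IMPLIES 1) OR (1 OR 1))) -> 1
Full result column, 8 rows per line (x1,x2 fixed per line; x3,x4,x5 runs 000..111 left to right):
  rows 0-7 [x1,x2=00]: 11111111  (ones: 8)
  rows 8-15 [x1,x2=01]: 11111111  (ones: 8)
  rows 16-23 [x1,x2=10]: 11111111  (ones: 8)
  rows 24-31 [x1,x2=11]: 11111111  (ones: 8)
Count of 1-rows = 8+8+8+8 = 32

32


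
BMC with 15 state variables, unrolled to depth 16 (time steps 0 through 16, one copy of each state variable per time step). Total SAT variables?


BMC unrolls to depth k, creating one copy of each state var for steps 0..k.
Step count = 16 + 1 = 17 (steps 0 through 16)
Vars per step = 15
Total = 15 * 17 = 255

255


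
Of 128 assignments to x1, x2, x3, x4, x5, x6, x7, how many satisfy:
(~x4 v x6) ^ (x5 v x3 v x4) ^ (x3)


CNF with 3 clauses over 7 vars (128 assignments).
An assignment satisfies CNF iff every clause has >=1 true literal.
Check each row (bits = x1,x2,x3,x4,x5,x6,x7; clause T/F shown):
  row 0 [0000000]: clauses=TFF -> 0
  row 1 [0000001]: clauses=TFF -> 0
  row 2 [0000010]: clauses=TFF -> 0
  row 3 [0000011]: clauses=TFF -> 0
  row 4 [0000100]: clauses=TTF -> 0
  (every remaining row is evaluated the same way; all 128 results are listed next)
Full result column, 8 rows per line (x1,x2,x3,x4 fixed per line; x5,x6,x7 runs 000..111 left to right):
  rows 0-7 [x1,x2,x3,x4=0000]: 00000000  (ones: 0)
  rows 8-15 [x1,x2,x3,x4=0001]: 00000000  (ones: 0)
  rows 16-23 [x1,x2,x3,x4=0010]: 11111111  (ones: 8)
  rows 24-31 [x1,x2,x3,x4=0011]: 00110011  (ones: 4)
  rows 32-39 [x1,x2,x3,x4=0100]: 00000000  (ones: 0)
  rows 40-47 [x1,x2,x3,x4=0101]: 00000000  (ones: 0)
  rows 48-55 [x1,x2,x3,x4=0110]: 11111111  (ones: 8)
  rows 56-63 [x1,x2,x3,x4=0111]: 00110011  (ones: 4)
  rows 64-71 [x1,x2,x3,x4=1000]: 00000000  (ones: 0)
  rows 72-79 [x1,x2,x3,x4=1001]: 00000000  (ones: 0)
  rows 80-87 [x1,x2,x3,x4=1010]: 11111111  (ones: 8)
  rows 88-95 [x1,x2,x3,x4=1011]: 00110011  (ones: 4)
  rows 96-103 [x1,x2,x3,x4=1100]: 00000000  (ones: 0)
  rows 104-111 [x1,x2,x3,x4=1101]: 00000000  (ones: 0)
  rows 112-119 [x1,x2,x3,x4=1110]: 11111111  (ones: 8)
  rows 120-127 [x1,x2,x3,x4=1111]: 00110011  (ones: 4)
Satisfying assignments = 0+0+8+4+0+0+8+4+0+0+8+4+0+0+8+4 = 48

48


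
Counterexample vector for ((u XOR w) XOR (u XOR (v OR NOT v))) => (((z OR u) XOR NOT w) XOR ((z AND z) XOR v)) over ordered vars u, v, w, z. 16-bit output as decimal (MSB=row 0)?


F1 = ((u XOR w) XOR (u XOR (v OR NOT v)))
F2 = (((z OR u) XOR NOT w) XOR ((z AND z) XOR v))
Counterexample to F1=>F2 is where F1=1 and F2=0.
Evaluate each row (bits = u,v,w,z, MSB first):
  row 0 [0000]: F1=1 F2=1 -> F1&~F2 -> 0
  row 1 [0001]: F1=1 F2=1 -> F1&~F2 -> 0
  row 2 [0010]: F1=0 F2=0 -> F1&~F2 -> 0
  row 3 [0011]: F1=0 F2=0 -> F1&~F2 -> 0
  row 4 [0100]: F1=1 F2=0 -> F1&~F2 -> 1
  row 5 [0101]: F1=1 F2=0 -> F1&~F2 -> 1
  row 6 [0110]: F1=0 F2=1 -> F1&~F2 -> 0
  row 7 [0111]: F1=0 F2=1 -> F1&~F2 -> 0
  row 8 [1000]: F1=1 F2=0 -> F1&~F2 -> 1
  row 9 [1001]: F1=1 F2=1 -> F1&~F2 -> 0
  row 10 [1010]: F1=0 F2=1 -> F1&~F2 -> 0
  row 11 [1011]: F1=0 F2=0 -> F1&~F2 -> 0
  row 12 [1100]: F1=1 F2=1 -> F1&~F2 -> 0
  row 13 [1101]: F1=1 F2=0 -> F1&~F2 -> 1
  row 14 [1110]: F1=0 F2=0 -> F1&~F2 -> 0
  row 15 [1111]: F1=0 F2=1 -> F1&~F2 -> 0
Full result column, 4 rows per line (u,v fixed per line; w,z runs 00..11 left to right):
  rows 0-3 [u,v=00]: 0000  = hex 0
  rows 4-7 [u,v=01]: 1100  = hex C
  rows 8-11 [u,v=10]: 1000  = hex 8
  rows 12-15 [u,v=11]: 0100  = hex 4
Counterexample vector (row 0 .. row 15) = 0000110010000100
Output column grouped in 4s = 0000 1100 1000 0100 = 0x0C84
Convert to decimal digit by digit (value = value*16 + digit):
  0 -> 0
  0*16 + 12 (C) = 12
  12*16 + 8 = 200
  200*16 + 4 = 3204
Decimal = 3204

3204


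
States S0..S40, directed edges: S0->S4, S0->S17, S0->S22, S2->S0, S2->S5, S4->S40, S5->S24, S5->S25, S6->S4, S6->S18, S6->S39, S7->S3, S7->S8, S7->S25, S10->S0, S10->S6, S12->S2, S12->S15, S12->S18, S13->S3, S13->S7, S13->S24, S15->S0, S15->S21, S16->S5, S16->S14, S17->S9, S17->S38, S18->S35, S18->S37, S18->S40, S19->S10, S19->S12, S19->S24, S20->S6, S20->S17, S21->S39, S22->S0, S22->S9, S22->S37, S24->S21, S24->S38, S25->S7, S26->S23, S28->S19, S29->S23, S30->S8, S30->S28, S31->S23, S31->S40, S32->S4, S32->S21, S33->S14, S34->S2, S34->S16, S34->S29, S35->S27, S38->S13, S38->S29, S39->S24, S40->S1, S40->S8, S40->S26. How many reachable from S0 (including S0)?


BFS from S0:
  layer 0: {S0}
  layer 1: {S4, S17, S22}
  layer 2: {S9, S37, S38, S40}
  layer 3: {S1, S8, S13, S26, S29}
  layer 4: {S3, S7, S23, S24}
  layer 5: {S21, S25}
  layer 6: {S39}
Reachable set: {S0, S1, S3, S4, S7, S8, S9, S13, S17, S21, S22, S23, S24, S25, S26, S29, S37, S38, S39, S40}
Count = 20

20


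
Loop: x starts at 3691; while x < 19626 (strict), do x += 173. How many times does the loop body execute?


Step 1: x goes from 3691 toward 19626 by 173; the body runs while x<19626, so iterations = ceil((bound-start)/step)
Step 2: Distance=15935
Step 3: ceil(15935/173)=93

93


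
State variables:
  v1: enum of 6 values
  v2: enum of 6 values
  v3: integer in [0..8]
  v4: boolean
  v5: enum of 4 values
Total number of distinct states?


State space = product of domain sizes of all variables.
Domain sizes:
  v1 (enum of 6 values): 6
  v2 (enum of 6 values): 6
  v3 (integer in [0..8]): 9
  v4 (boolean): 2
  v5 (enum of 4 values): 4
Product = 6 * 6 * 9 * 2 * 4 = 2592

2592
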